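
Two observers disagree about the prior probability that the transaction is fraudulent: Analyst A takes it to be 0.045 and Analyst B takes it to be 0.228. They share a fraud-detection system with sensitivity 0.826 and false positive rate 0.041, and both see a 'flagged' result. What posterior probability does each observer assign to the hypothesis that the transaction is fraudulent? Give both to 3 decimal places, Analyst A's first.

The likelihood ratio for a 'flagged' result is 0.826/0.041 = 20.146.
Analyst A: prior odds 0.045/0.955 = 0.047120; posterior odds 0.94930; posterior probability 0.487.
Analyst B: prior odds 0.228/0.772 = 0.29534; posterior odds 5.9500; posterior probability 0.856.

Analyst A: 0.487; Analyst B: 0.856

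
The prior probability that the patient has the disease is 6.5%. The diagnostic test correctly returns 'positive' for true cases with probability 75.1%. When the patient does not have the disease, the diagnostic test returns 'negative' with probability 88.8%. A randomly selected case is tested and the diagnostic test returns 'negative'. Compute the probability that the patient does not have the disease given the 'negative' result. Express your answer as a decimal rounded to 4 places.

P(¬H | E) ≈ 0.9809

Let H be the event that the patient has the disease. P(H) = 0.065, so P(¬H) = 0.935. With E the 'negative' result, P(E|H) = 0.249 and P(E|¬H) = 0.888.
P(E) = 0.249·0.065 + 0.888·0.935 = 0.016185 + 0.83028 = 0.84647.
By Bayes' theorem, P(H|E) = 0.016185 / 0.84647 = 0.0191. Hence P(¬H|E) = 1 − 0.0191 = 0.9809.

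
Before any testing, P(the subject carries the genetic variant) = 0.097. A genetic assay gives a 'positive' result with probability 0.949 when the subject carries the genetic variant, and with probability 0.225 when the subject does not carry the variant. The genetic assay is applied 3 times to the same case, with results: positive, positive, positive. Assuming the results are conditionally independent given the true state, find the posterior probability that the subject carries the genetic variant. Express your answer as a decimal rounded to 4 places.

With H the event that the subject carries the genetic variant, the joint likelihood of the observed sequence is P(data|H) = 0.949·0.949·0.949 = 0.85467 and P(data|¬H) = 0.225·0.225·0.225 = 0.011391.
Bayes: P(H|data) = 0.097·0.85467 / (0.097·0.85467 + 0.903·0.011391) = 0.082903/0.093189 = 0.8896.

Posterior P(H) ≈ 0.8896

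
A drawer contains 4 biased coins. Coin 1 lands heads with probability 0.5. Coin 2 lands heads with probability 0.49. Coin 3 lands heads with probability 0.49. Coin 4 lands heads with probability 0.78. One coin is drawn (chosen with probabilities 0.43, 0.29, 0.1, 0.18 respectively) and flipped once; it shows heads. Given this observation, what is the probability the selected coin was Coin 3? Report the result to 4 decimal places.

Posterior probability ≈ 0.0897

Tabulate prior·likelihood by source: [1] prior 0.43, lik 0.5, product 0.2150; [2] prior 0.29, lik 0.49, product 0.1421; [3] prior 0.1, lik 0.49, product 0.04900; [4] prior 0.18, lik 0.78, product 0.1404.
Normalizing constant = 0.54650; the posterior for Coin 3 is its product over the sum, 0.04900/0.54650 = 0.0897.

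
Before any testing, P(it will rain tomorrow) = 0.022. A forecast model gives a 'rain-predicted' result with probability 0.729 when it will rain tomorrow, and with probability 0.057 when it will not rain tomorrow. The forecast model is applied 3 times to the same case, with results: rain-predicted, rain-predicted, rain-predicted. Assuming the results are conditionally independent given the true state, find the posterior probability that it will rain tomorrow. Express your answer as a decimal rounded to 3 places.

Let H be the event that it will rain tomorrow; start with P(H) = 0.022. P('rain-predicted'|H) = 0.729, P('rain-predicted'|¬H) = 0.057.
Update on result 1 ('rain-predicted'): P(H) ← 0.729·0.0220 / (0.729·0.0220 + 0.057·0.9780) = 0.016038/0.071784 = 0.2234.
Update on result 2 ('rain-predicted'): P(H) ← 0.729·0.2234 / (0.729·0.2234 + 0.057·0.7766) = 0.16287/0.20714 = 0.7863.
Update on result 3 ('rain-predicted'): P(H) ← 0.729·0.7863 / (0.729·0.7863 + 0.057·0.2137) = 0.57321/0.58540 = 0.9792.

Posterior P(H) ≈ 0.979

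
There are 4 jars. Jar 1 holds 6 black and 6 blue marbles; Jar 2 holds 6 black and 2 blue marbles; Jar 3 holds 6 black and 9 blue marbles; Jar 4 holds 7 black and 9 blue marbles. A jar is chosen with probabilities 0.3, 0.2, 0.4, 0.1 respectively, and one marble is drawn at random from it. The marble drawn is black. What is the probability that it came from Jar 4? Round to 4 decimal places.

P(black|Jar 1) = 0.5; P(black|Jar 2) = 0.75; P(black|Jar 3) = 0.4; P(black|Jar 4) = 0.4375.
Prior × likelihood for each source: 0.3·0.5=0.1500, 0.2·0.75=0.1500, 0.4·0.4=0.1600, 0.1·0.4375=0.04375. Summing gives P(black) = 0.50375.
P(Jar 4 | black) = 0.04375 / 0.50375 = 0.0868.

Posterior probability ≈ 0.0868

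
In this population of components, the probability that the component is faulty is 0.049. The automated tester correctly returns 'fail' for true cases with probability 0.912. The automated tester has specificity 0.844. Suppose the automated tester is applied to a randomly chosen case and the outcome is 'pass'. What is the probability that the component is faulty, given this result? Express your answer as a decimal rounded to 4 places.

P(H | E) ≈ 0.0053

Write H for 'the component is faulty'. Prior odds H:¬H = 0.049/0.951 = 0.051525. For the 'pass' outcome, the likelihood ratio is 0.088/0.844 = 0.10427.
Posterior odds = 0.051525 × 0.10427 = 0.0053722, so P(H|E) = 0.0053722/(1+0.0053722) = 0.0053.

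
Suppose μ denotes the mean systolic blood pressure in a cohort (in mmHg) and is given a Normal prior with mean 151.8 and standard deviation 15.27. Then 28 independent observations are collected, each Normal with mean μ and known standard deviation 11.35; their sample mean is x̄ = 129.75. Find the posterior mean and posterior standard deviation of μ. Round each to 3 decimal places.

With known σ, the Normal prior is conjugate. Weight on the data is w = (n/σ²)/(n/σ² + 1/τ₀²) = 0.217353/(0.217353+0.00428866) = 0.98065.
Posterior mean = w·x̄ + (1−w)·μ₀ = 0.98065·129.75 + 0.019350·151.8 = 130.177. Posterior variance = 1/(0.217353+0.00428866) = 4.51178, so SD = 2.124.

Posterior mean ≈ 130.177; posterior SD ≈ 2.124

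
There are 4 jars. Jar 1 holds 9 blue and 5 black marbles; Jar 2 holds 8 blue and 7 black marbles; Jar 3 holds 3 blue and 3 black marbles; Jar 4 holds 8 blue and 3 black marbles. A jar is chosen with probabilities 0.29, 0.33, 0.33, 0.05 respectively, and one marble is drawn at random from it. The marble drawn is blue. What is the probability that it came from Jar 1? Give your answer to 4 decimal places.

Posterior probability ≈ 0.3307

Tabulate prior·likelihood by source: [1] prior 0.29, lik 0.6429, product 0.1864; [2] prior 0.33, lik 0.5333, product 0.1760; [3] prior 0.33, lik 0.5, product 0.1650; [4] prior 0.05, lik 0.7273, product 0.03636.
Normalizing constant = 0.56379; the posterior for Jar 1 is its product over the sum, 0.1864/0.56379 = 0.3307.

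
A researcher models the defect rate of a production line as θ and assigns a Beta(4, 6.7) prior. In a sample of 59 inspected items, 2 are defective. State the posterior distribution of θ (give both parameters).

The binomial likelihood is conjugate to the Beta prior: with 2 successes and 57 failures, the posterior is Beta(4+2, 6.7+57) = Beta(6, 63.7).

Posterior: Beta(6, 63.7)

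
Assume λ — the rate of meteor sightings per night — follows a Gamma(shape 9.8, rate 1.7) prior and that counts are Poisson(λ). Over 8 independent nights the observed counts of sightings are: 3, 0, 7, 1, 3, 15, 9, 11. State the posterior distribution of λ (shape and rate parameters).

Posterior: Gamma(shape=58.8, rate=9.7)

The Poisson likelihood adds the total count to the shape and the number of exposure periods to the rate. Here ∑xᵢ = 49 and n = 8, so shape 9.8→58.8 and rate 1.7→9.7.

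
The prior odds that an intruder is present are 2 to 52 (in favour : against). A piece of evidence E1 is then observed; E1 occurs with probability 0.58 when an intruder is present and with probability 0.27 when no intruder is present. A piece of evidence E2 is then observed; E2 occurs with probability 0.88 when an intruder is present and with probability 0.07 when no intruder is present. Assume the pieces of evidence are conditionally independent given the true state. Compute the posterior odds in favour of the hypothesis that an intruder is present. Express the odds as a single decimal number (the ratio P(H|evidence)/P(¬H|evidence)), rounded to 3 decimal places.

Posterior odds ≈ 1.039

Prior odds = 2/52 = 0.038462.
Likelihood ratio for E1 = 0.58/0.27 = 2.1481.
Likelihood ratio for E2 = 0.88/0.07 = 12.571.
Posterior odds = prior odds × LR₁ × LR₂ = 1.0387.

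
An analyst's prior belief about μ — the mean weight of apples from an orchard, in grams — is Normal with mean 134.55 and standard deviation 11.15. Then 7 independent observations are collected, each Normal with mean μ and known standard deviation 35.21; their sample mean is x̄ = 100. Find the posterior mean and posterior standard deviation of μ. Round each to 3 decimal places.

Posterior mean ≈ 120.300; posterior SD ≈ 8.547

With known σ, the Normal prior is conjugate. Weight on the data is w = (n/σ²)/(n/σ² + 1/τ₀²) = 0.00564633/(0.00564633+0.00804360) = 0.41244.
Posterior mean = w·x̄ + (1−w)·μ₀ = 0.41244·100 + 0.58756·134.55 = 120.300. Posterior variance = 1/(0.00564633+0.00804360) = 73.0464, so SD = 8.547.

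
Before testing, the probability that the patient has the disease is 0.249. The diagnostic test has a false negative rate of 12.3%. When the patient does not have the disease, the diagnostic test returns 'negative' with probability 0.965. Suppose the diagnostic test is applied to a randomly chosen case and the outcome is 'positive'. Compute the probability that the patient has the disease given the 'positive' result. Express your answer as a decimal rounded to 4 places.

Let H be the event that the patient has the disease. P(H) = 0.249, so P(¬H) = 0.751. With E the 'positive' result, P(E|H) = 0.877 and P(E|¬H) = 0.035.
P(E) = 0.877·0.249 + 0.035·0.751 = 0.21837 + 0.026285 = 0.24466.
By Bayes' theorem, P(H|E) = 0.21837 / 0.24466 = 0.8926.

P(H | E) ≈ 0.8926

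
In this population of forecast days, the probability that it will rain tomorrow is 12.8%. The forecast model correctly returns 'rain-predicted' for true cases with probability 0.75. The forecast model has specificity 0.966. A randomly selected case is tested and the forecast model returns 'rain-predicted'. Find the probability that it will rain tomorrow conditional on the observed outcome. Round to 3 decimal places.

P(H | E) ≈ 0.764

Write H for 'it will rain tomorrow'. Prior odds H:¬H = 0.128/0.872 = 0.14679. For the 'rain-predicted' outcome, the likelihood ratio is 0.75/0.034 = 22.059.
Posterior odds = 0.14679 × 22.059 = 3.2380, so P(H|E) = 3.2380/(1+3.2380) = 0.764.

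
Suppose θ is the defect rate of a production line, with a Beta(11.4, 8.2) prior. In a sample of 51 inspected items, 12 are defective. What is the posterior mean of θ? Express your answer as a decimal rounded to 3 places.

The binomial likelihood is conjugate to the Beta prior: with 12 successes and 39 failures, the posterior is Beta(11.4+12, 8.2+39) = Beta(23.4, 47.2).
Posterior mean = α/(α+β) = 23.4/70.6 = 0.331.

Posterior mean ≈ 0.331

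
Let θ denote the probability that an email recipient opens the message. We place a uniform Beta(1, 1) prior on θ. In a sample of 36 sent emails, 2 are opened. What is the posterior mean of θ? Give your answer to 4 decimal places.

The binomial likelihood is conjugate to the Beta prior: with 2 successes and 34 failures, the posterior is Beta(1+2, 1+34) = Beta(3, 35).
E[θ | data] = 3/(3+35) = 0.0789.

Posterior mean ≈ 0.0789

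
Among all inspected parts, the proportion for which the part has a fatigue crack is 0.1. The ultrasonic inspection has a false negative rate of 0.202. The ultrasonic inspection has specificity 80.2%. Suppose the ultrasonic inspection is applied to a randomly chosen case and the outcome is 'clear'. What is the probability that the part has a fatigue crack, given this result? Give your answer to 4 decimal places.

P(H | E) ≈ 0.0272

Let H be the event that the part has a fatigue crack. P(H) = 0.1, so P(¬H) = 0.9. With E the 'clear' result, P(E|H) = 0.202 and P(E|¬H) = 0.802.
P(E) = 0.202·0.1 + 0.802·0.9 = 0.020200 + 0.72180 = 0.74200.
By Bayes' theorem, P(H|E) = 0.020200 / 0.74200 = 0.0272.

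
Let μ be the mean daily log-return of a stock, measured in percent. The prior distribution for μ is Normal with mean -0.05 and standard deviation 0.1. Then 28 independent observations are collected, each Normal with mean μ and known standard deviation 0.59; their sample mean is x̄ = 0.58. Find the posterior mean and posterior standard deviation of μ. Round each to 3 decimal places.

Posterior mean ≈ 0.231; posterior SD ≈ 0.074

Prior precision 1/τ₀² = 1/0.1² = 100.000; data precision n/σ² = 28/0.59² = 80.4367.
Posterior precision = 100.000 + 80.4367 = 180.437, giving posterior SD = 1/√180.437 = 0.074.
Posterior mean = (100.000·-0.05 + 80.4367·0.58) / 180.437 = 0.231.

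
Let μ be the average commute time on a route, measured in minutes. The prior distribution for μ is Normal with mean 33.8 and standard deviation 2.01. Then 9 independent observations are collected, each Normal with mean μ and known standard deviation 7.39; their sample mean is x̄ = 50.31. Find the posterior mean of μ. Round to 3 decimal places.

Posterior mean ≈ 40.399

With known σ, the Normal prior is conjugate. Weight on the data is w = (n/σ²)/(n/σ² + 1/τ₀²) = 0.164799/(0.164799+0.247519) = 0.39969.
Posterior mean = w·x̄ + (1−w)·μ₀ = 0.39969·50.31 + 0.60031·33.8 = 40.399.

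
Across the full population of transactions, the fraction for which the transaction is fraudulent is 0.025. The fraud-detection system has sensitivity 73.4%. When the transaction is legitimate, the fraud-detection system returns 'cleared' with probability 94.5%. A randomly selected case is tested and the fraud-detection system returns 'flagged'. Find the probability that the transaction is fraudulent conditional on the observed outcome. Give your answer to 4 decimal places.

P(H | E) ≈ 0.2549

Write H for 'the transaction is fraudulent'. Prior odds H:¬H = 0.025/0.975 = 0.025641. For the 'flagged' outcome, the likelihood ratio is 0.734/0.055 = 13.345.
Posterior odds = 0.025641 × 13.345 = 0.34219, so P(H|E) = 0.34219/(1+0.34219) = 0.2549.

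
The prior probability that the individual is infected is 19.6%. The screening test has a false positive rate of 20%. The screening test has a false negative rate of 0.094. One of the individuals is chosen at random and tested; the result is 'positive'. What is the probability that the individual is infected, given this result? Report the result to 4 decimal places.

Let H be the event that the individual is infected. P(H) = 0.196, so P(¬H) = 0.804. With E the 'positive' result, P(E|H) = 0.906 and P(E|¬H) = 0.2.
P(E) = 0.906·0.196 + 0.2·0.804 = 0.17758 + 0.16080 = 0.33838.
By Bayes' theorem, P(H|E) = 0.17758 / 0.33838 = 0.5248.

P(H | E) ≈ 0.5248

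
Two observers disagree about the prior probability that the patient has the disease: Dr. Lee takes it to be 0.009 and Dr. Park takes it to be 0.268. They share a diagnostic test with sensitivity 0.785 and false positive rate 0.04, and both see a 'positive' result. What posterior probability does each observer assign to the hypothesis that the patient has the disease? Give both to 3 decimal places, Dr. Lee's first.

Dr. Lee: 0.151; Dr. Park: 0.878

P('+'|H) = 0.785, P('+'|¬H) = 0.04.
Dr. Lee: numerator 0.785·0.009 = 0.0070650; evidence = 0.0070650+0.04·0.991 = 0.046705; posterior = 0.151.
Dr. Park: numerator 0.785·0.268 = 0.21038; evidence = 0.21038+0.04·0.732 = 0.23966; posterior = 0.878.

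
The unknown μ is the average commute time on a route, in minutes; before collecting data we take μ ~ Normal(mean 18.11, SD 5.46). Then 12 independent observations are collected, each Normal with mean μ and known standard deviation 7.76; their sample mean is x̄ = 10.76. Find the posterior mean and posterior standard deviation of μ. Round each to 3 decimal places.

With known σ, the Normal prior is conjugate. Weight on the data is w = (n/σ²)/(n/σ² + 1/τ₀²) = 0.199277/(0.199277+0.0335440) = 0.85592.
Posterior mean = w·x̄ + (1−w)·μ₀ = 0.85592·10.76 + 0.14408·18.11 = 11.819. Posterior variance = 1/(0.199277+0.0335440) = 4.29514, so SD = 2.072.

Posterior mean ≈ 11.819; posterior SD ≈ 2.072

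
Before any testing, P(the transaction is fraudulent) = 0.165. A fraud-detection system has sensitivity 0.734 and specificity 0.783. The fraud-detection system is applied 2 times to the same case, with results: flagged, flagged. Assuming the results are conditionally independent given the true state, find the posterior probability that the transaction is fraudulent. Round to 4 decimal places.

Posterior P(H) ≈ 0.6933

Let H be the event that the transaction is fraudulent; start with P(H) = 0.165. P('flagged'|H) = 0.734, P('flagged'|¬H) = 0.217.
Update on result 1 ('flagged'): P(H) ← 0.734·0.1650 / (0.734·0.1650 + 0.217·0.8350) = 0.12111/0.30230 = 0.4006.
Update on result 2 ('flagged'): P(H) ← 0.734·0.4006 / (0.734·0.4006 + 0.217·0.5994) = 0.29406/0.42412 = 0.6933.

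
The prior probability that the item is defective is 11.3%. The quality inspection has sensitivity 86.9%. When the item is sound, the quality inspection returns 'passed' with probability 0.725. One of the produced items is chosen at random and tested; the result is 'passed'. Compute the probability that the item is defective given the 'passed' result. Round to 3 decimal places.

P(H | E) ≈ 0.023

Let H be the event that the item is defective. P(H) = 0.113, so P(¬H) = 0.887. With E the 'passed' result, P(E|H) = 0.131 and P(E|¬H) = 0.725.
P(E) = 0.131·0.113 + 0.725·0.887 = 0.014803 + 0.64307 = 0.65788.
By Bayes' theorem, P(H|E) = 0.014803 / 0.65788 = 0.023.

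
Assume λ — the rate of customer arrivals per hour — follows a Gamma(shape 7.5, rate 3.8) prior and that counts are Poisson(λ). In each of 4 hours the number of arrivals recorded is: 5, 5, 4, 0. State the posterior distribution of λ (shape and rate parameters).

Total count ∑xᵢ = 14 over n = 4 hours.
Gamma is conjugate to the Poisson likelihood: posterior is Gamma(shape = 7.5+14 = 21.5, rate = 3.8+4 = 7.8).

Posterior: Gamma(shape=21.5, rate=7.8)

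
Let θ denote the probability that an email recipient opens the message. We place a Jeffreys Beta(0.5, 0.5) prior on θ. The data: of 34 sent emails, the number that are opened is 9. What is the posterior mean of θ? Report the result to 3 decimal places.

The binomial likelihood is conjugate to the Beta prior: with 9 successes and 25 failures, the posterior is Beta(0.5+9, 0.5+25) = Beta(9.5, 25.5).
E[θ | data] = 9.5/(9.5+25.5) = 0.271.

Posterior mean ≈ 0.271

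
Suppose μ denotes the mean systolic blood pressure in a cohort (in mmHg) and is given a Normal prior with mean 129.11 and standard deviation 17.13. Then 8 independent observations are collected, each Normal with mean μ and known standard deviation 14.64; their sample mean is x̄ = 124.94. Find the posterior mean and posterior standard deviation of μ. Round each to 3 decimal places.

Posterior mean ≈ 125.289; posterior SD ≈ 4.955

With known σ, the Normal prior is conjugate. Weight on the data is w = (n/σ²)/(n/σ² + 1/τ₀²) = 0.0373257/(0.0373257+0.00340789) = 0.91634.
Posterior mean = w·x̄ + (1−w)·μ₀ = 0.91634·124.94 + 0.083663·129.11 = 125.289. Posterior variance = 1/(0.0373257+0.00340789) = 24.5498, so SD = 4.955.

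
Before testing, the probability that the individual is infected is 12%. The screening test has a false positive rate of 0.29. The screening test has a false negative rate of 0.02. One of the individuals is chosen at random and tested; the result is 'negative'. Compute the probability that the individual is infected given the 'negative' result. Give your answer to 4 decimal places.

P(H | E) ≈ 0.0038

Write H for 'the individual is infected'. Prior odds H:¬H = 0.12/0.88 = 0.13636. For the 'negative' outcome, the likelihood ratio is 0.02/0.71 = 0.028169.
Posterior odds = 0.13636 × 0.028169 = 0.0038412, so P(H|E) = 0.0038412/(1+0.0038412) = 0.0038.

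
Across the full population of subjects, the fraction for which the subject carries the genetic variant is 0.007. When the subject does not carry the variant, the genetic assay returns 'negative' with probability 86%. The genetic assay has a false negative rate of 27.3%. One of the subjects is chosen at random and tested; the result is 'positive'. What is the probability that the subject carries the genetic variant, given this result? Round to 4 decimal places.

Let H be the event that the subject carries the genetic variant. P(H) = 0.007, so P(¬H) = 0.993. With E the 'positive' result, P(E|H) = 0.727 and P(E|¬H) = 0.14.
P(E) = 0.727·0.007 + 0.14·0.993 = 0.0050890 + 0.13902 = 0.14411.
By Bayes' theorem, P(H|E) = 0.0050890 / 0.14411 = 0.0353.

P(H | E) ≈ 0.0353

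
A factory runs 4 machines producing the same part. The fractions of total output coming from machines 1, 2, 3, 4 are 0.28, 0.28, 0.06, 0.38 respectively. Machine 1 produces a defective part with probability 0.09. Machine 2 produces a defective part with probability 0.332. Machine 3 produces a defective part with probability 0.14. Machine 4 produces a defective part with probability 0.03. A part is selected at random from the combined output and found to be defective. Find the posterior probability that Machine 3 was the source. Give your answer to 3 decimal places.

P(defective|M1) = 0.09; P(defective|M2) = 0.332; P(defective|M3) = 0.14; P(defective|M4) = 0.03.
Prior × likelihood for each source: 0.28·0.09=0.02520, 0.28·0.332=0.09296, 0.06·0.14=0.008400, 0.38·0.03=0.01140. Summing gives P(defective) = 0.13796.
P(Machine 3 | defective) = 0.008400 / 0.13796 = 0.061.

Posterior probability ≈ 0.061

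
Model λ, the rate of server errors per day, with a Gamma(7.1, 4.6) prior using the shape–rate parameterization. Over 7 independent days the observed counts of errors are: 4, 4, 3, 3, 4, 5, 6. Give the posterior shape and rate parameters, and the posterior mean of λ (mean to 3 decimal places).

Posterior: Gamma(shape=36.1, rate=11.6); mean ≈ 3.112

The Poisson likelihood adds the total count to the shape and the number of exposure periods to the rate. Here ∑xᵢ = 29 and n = 7, so shape 7.1→36.1 and rate 4.6→11.6.
E[λ | data] = 36.1/11.6 = 3.112.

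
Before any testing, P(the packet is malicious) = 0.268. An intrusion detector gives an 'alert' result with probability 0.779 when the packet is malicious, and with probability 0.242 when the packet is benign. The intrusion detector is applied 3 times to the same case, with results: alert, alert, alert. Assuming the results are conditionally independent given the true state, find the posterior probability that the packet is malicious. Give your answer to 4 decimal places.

Posterior P(H) ≈ 0.9243

With H the event that the packet is malicious, the joint likelihood of the observed sequence is P(data|H) = 0.779·0.779·0.779 = 0.47273 and P(data|¬H) = 0.242·0.242·0.242 = 0.014172.
Bayes: P(H|data) = 0.268·0.47273 / (0.268·0.47273 + 0.732·0.014172) = 0.12669/0.13707 = 0.9243.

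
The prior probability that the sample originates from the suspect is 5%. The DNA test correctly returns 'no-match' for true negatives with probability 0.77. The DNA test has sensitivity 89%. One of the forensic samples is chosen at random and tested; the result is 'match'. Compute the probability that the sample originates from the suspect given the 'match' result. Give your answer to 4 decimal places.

P(H | E) ≈ 0.1692

Write H for 'the sample originates from the suspect'. Prior odds H:¬H = 0.05/0.95 = 0.052632. For the 'match' outcome, the likelihood ratio is 0.89/0.23 = 3.8696.
Posterior odds = 0.052632 × 3.8696 = 0.20366, so P(H|E) = 0.20366/(1+0.20366) = 0.1692.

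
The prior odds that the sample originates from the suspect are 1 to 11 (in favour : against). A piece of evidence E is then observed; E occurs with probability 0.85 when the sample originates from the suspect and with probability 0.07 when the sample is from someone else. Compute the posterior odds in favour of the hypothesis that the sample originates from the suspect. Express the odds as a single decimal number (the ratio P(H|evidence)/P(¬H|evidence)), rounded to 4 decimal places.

Posterior odds ≈ 1.1039

Prior odds = 1/11 = 0.090909. In log-odds, ln(0.090909) = -2.3979.
Add log likelihood ratio: ln(12.143) = 2.4967.
Posterior log-odds = 0.098846, so posterior odds = exp(0.098846) = 1.1039.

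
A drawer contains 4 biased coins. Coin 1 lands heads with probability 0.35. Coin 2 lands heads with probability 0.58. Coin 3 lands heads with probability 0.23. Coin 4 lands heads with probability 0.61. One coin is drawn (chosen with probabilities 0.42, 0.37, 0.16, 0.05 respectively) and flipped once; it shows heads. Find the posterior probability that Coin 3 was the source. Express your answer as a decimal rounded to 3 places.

P(heads|C1) = 0.35; P(heads|C2) = 0.58; P(heads|C3) = 0.23; P(heads|C4) = 0.61.
Prior × likelihood for each source: 0.42·0.35=0.1470, 0.37·0.58=0.2146, 0.16·0.23=0.03680, 0.05·0.61=0.03050. Summing gives P(heads) = 0.42890.
P(Coin 3 | heads) = 0.03680 / 0.42890 = 0.086.

Posterior probability ≈ 0.086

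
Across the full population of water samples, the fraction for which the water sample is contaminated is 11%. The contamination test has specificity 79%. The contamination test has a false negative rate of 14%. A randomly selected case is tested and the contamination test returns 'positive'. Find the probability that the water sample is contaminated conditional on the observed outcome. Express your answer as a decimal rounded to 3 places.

Let H be the event that the water sample is contaminated. P(H) = 0.11, so P(¬H) = 0.89. With E the 'positive' result, P(E|H) = 0.86 and P(E|¬H) = 0.21.
P(E) = 0.86·0.11 + 0.21·0.89 = 0.094600 + 0.18690 = 0.28150.
By Bayes' theorem, P(H|E) = 0.094600 / 0.28150 = 0.336.

P(H | E) ≈ 0.336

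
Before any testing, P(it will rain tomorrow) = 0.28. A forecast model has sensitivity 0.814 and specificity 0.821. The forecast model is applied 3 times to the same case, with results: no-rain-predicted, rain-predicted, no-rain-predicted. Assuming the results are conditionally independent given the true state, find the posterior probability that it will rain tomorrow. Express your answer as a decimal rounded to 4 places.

With H the event that it will rain tomorrow, the joint likelihood of the observed sequence is P(data|H) = 0.186·0.814·0.186 = 0.028161 and P(data|¬H) = 0.821·0.179·0.821 = 0.12065.
Bayes: P(H|data) = 0.28·0.028161 / (0.28·0.028161 + 0.72·0.12065) = 0.0078851/0.094756 = 0.0832.

Posterior P(H) ≈ 0.0832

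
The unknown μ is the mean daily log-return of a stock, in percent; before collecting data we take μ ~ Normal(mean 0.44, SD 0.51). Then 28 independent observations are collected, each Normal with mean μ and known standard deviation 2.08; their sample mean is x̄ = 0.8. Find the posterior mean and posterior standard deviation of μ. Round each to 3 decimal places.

With known σ, the Normal prior is conjugate. Weight on the data is w = (n/σ²)/(n/σ² + 1/τ₀²) = 6.47189/(6.47189+3.84468) = 0.62733.
Posterior mean = w·x̄ + (1−w)·μ₀ = 0.62733·0.8 + 0.37267·0.44 = 0.666. Posterior variance = 1/(6.47189+3.84468) = 0.0969315, so SD = 0.311.

Posterior mean ≈ 0.666; posterior SD ≈ 0.311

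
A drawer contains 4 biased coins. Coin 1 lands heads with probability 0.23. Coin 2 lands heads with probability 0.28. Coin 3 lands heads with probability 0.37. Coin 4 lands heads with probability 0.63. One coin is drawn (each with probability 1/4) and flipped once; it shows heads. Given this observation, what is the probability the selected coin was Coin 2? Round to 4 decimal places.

P(heads|C1) = 0.23; P(heads|C2) = 0.28; P(heads|C3) = 0.37; P(heads|C4) = 0.63.
Prior × likelihood for each source: 0.25·0.23=0.05750, 0.25·0.28=0.07000, 0.25·0.37=0.09250, 0.25·0.63=0.1575. Summing gives P(heads) = 0.37750.
P(Coin 2 | heads) = 0.07000 / 0.37750 = 0.1854.

Posterior probability ≈ 0.1854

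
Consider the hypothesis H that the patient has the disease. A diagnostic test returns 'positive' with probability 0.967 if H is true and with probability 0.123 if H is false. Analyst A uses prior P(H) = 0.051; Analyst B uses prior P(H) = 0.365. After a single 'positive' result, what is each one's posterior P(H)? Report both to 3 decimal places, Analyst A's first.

Analyst A: 0.297; Analyst B: 0.819

The likelihood ratio for a 'positive' result is 0.967/0.123 = 7.8618.
Analyst A: prior odds 0.051/0.949 = 0.053741; posterior odds 0.42250; posterior probability 0.297.
Analyst B: prior odds 0.365/0.635 = 0.57480; posterior odds 4.5190; posterior probability 0.819.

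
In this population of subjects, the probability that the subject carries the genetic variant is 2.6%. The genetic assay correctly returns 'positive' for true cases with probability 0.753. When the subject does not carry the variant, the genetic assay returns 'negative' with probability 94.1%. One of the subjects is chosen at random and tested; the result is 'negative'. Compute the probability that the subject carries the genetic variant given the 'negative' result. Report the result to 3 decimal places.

Write H for 'the subject carries the genetic variant'. Prior odds H:¬H = 0.026/0.974 = 0.026694. For the 'negative' outcome, the likelihood ratio is 0.247/0.941 = 0.26249.
Posterior odds = 0.026694 × 0.26249 = 0.0070068, so P(H|E) = 0.0070068/(1+0.0070068) = 0.007.

P(H | E) ≈ 0.007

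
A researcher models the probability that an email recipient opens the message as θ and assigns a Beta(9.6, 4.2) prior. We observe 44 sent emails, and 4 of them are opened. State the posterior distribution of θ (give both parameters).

Observing 4 successes and 40 failures updates Beta(9.6, 4.2) by adding the success and failure counts to the two shape parameters: α = 9.6+4 = 13.6, β = 4.2+40 = 44.2.

Posterior: Beta(13.6, 44.2)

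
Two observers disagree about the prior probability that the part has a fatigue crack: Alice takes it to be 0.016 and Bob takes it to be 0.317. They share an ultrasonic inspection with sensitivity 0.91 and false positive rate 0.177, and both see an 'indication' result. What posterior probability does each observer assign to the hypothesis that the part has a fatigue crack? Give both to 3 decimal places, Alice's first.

The likelihood ratio for an 'indication' result is 0.91/0.177 = 5.1412.
Alice: prior odds 0.016/0.984 = 0.016260; posterior odds 0.083597; posterior probability 0.077.
Bob: prior odds 0.317/0.683 = 0.46413; posterior odds 2.3862; posterior probability 0.705.

Alice: 0.077; Bob: 0.705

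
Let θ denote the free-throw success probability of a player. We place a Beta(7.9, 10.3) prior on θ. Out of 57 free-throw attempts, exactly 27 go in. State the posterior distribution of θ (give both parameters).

Observing 27 successes and 30 failures updates Beta(7.9, 10.3) by adding the success and failure counts to the two shape parameters: α = 7.9+27 = 34.9, β = 10.3+30 = 40.3.

Posterior: Beta(34.9, 40.3)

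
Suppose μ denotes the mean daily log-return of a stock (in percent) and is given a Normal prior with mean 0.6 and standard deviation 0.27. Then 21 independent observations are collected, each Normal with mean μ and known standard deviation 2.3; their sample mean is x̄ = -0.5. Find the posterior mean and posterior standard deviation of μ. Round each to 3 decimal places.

Posterior mean ≈ 0.353; posterior SD ≈ 0.238

With known σ, the Normal prior is conjugate. Weight on the data is w = (n/σ²)/(n/σ² + 1/τ₀²) = 3.96975/(3.96975+13.7174) = 0.22444.
Posterior mean = w·x̄ + (1−w)·μ₀ = 0.22444·-0.5 + 0.77556·0.6 = 0.353. Posterior variance = 1/(3.96975+13.7174) = 0.0565381, so SD = 0.238.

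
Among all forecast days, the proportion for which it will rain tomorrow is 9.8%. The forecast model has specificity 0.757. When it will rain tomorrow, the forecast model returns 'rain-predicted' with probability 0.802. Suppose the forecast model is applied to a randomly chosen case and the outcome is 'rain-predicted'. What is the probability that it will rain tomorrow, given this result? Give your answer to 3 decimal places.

P(H | E) ≈ 0.264

Write H for 'it will rain tomorrow'. Prior odds H:¬H = 0.098/0.902 = 0.10865. For the 'rain-predicted' outcome, the likelihood ratio is 0.802/0.243 = 3.3004.
Posterior odds = 0.10865 × 3.3004 = 0.35858, so P(H|E) = 0.35858/(1+0.35858) = 0.264.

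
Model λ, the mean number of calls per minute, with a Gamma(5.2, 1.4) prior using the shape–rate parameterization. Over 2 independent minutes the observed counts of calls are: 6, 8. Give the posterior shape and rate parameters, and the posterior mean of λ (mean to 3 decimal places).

The Poisson likelihood adds the total count to the shape and the number of exposure periods to the rate. Here ∑xᵢ = 14 and n = 2, so shape 5.2→19.2 and rate 1.4→3.4.
Posterior mean = shape/rate = 19.2/3.4 = 5.647.

Posterior: Gamma(shape=19.2, rate=3.4); mean ≈ 5.647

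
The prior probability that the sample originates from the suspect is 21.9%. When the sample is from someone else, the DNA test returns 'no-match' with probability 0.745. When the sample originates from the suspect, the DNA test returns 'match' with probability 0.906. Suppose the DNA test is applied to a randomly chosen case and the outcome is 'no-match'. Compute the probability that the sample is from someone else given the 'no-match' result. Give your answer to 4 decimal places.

Let H be the event that the sample originates from the suspect. P(H) = 0.219, so P(¬H) = 0.781. With E the 'no-match' result, P(E|H) = 0.094 and P(E|¬H) = 0.745.
P(E) = 0.094·0.219 + 0.745·0.781 = 0.020586 + 0.58185 = 0.60243.
By Bayes' theorem, P(H|E) = 0.020586 / 0.60243 = 0.0342. Hence P(¬H|E) = 1 − 0.0342 = 0.9658.

P(¬H | E) ≈ 0.9658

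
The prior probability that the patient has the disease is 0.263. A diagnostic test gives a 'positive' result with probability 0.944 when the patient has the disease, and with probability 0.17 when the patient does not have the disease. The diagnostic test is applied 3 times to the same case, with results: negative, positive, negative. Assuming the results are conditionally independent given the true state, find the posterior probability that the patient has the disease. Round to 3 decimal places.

Posterior P(H) ≈ 0.009

Let H be the event that the patient has the disease; start with P(H) = 0.263. P('positive'|H) = 0.944, P('positive'|¬H) = 0.17.
Update on result 1 ('negative'): P(H) ← 0.056·0.2630 / (0.056·0.2630 + 0.83·0.7370) = 0.014728/0.62644 = 0.0235.
Update on result 2 ('positive'): P(H) ← 0.944·0.0235 / (0.944·0.0235 + 0.17·0.9765) = 0.022194/0.18820 = 0.1179.
Update on result 3 ('negative'): P(H) ← 0.056·0.1179 / (0.056·0.1179 + 0.83·0.8821) = 0.0066041/0.73872 = 0.0089.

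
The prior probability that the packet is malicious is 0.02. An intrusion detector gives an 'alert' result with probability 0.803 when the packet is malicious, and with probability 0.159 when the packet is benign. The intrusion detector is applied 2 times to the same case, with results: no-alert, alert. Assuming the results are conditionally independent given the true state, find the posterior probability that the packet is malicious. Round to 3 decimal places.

Posterior P(H) ≈ 0.024

With H the event that the packet is malicious, the joint likelihood of the observed sequence is P(data|H) = 0.197·0.803 = 0.15819 and P(data|¬H) = 0.841·0.159 = 0.13372.
Bayes: P(H|data) = 0.02·0.15819 / (0.02·0.15819 + 0.98·0.13372) = 0.0031638/0.13421 = 0.0236.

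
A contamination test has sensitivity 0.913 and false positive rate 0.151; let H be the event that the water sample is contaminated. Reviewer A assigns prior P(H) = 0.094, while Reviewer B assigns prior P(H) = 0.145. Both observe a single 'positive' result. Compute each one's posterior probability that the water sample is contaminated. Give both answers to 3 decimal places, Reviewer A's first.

Reviewer A: 0.385; Reviewer B: 0.506

The likelihood ratio for a 'positive' result is 0.913/0.151 = 6.0464.
Reviewer A: prior odds 0.094/0.906 = 0.10375; posterior odds 0.62733; posterior probability 0.385.
Reviewer B: prior odds 0.145/0.855 = 0.16959; posterior odds 1.0254; posterior probability 0.506.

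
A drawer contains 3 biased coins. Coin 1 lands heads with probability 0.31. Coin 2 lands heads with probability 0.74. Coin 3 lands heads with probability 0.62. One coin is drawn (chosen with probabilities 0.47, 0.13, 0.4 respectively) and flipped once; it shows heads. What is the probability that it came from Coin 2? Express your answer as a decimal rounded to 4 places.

Posterior probability ≈ 0.1964

Tabulate prior·likelihood by source: [1] prior 0.47, lik 0.31, product 0.1457; [2] prior 0.13, lik 0.74, product 0.09620; [3] prior 0.4, lik 0.62, product 0.2480.
Normalizing constant = 0.48990; the posterior for Coin 2 is its product over the sum, 0.09620/0.48990 = 0.1964.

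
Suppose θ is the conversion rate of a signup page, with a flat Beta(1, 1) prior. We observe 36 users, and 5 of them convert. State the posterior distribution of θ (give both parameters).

Posterior: Beta(6, 32)

Observing 5 successes and 31 failures updates Beta(1, 1) by adding the success and failure counts to the two shape parameters: α = 1+5 = 6, β = 1+31 = 32.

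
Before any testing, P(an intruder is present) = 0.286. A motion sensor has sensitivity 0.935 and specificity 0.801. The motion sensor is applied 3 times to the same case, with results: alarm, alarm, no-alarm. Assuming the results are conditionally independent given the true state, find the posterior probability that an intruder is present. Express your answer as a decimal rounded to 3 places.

Posterior P(H) ≈ 0.418

Let H be the event that an intruder is present; start with P(H) = 0.286. P('alarm'|H) = 0.935, P('alarm'|¬H) = 0.199.
Update on result 1 ('alarm'): P(H) ← 0.935·0.2860 / (0.935·0.2860 + 0.199·0.7140) = 0.26741/0.40950 = 0.6530.
Update on result 2 ('alarm'): P(H) ← 0.935·0.6530 / (0.935·0.6530 + 0.199·0.3470) = 0.61058/0.67962 = 0.8984.
Update on result 3 ('no-alarm'): P(H) ← 0.065·0.8984 / (0.065·0.8984 + 0.801·0.1016) = 0.058396/0.13978 = 0.4178.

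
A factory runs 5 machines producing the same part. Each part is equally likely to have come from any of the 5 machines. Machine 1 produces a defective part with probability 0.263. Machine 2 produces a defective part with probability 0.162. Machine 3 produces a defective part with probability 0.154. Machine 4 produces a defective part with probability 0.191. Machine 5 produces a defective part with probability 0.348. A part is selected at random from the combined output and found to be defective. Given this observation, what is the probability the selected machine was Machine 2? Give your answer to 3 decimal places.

Tabulate prior·likelihood by source: [1] prior 0.2, lik 0.263, product 0.05260; [2] prior 0.2, lik 0.162, product 0.03240; [3] prior 0.2, lik 0.154, product 0.03080; [4] prior 0.2, lik 0.191, product 0.03820; [5] prior 0.2, lik 0.348, product 0.06960.
Normalizing constant = 0.22360; the posterior for Machine 2 is its product over the sum, 0.03240/0.22360 = 0.145.

Posterior probability ≈ 0.145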